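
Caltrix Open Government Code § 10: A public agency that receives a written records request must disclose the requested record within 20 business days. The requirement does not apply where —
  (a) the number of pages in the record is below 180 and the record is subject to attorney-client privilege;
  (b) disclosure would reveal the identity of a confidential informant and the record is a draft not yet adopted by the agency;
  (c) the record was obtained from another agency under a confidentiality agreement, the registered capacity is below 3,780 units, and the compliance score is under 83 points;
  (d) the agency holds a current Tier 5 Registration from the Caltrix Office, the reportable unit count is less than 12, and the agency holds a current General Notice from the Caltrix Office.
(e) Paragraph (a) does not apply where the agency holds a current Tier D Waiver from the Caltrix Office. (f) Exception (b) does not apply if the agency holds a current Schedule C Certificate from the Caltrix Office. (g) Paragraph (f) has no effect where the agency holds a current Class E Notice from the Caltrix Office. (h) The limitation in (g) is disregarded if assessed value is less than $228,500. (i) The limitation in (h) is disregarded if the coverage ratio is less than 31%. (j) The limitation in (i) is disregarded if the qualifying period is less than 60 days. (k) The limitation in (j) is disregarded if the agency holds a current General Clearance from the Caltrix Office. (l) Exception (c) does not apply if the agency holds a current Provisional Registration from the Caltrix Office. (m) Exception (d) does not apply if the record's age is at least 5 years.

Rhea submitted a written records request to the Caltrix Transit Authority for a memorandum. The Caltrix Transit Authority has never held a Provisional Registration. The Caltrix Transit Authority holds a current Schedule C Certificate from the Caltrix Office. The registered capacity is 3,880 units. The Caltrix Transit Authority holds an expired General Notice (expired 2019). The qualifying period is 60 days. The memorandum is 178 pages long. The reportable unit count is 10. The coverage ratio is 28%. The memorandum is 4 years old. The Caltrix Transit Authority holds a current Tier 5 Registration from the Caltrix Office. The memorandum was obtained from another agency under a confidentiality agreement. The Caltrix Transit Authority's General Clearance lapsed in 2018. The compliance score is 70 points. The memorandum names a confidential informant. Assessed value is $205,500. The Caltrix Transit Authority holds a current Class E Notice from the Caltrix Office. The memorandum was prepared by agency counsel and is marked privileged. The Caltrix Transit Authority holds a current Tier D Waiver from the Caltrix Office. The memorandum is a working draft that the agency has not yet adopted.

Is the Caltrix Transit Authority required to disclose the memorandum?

Exception (a) is satisfied on its face — the number of pages in the record is 178, below the 180 limit; the memorandum is privileged. But: (e) is triggered — a current Tier D Waiver is held. Exception (a) does not apply.
Exception (b) is satisfied on its face — the memorandum names a confidential informant; the memorandum is an unadopted draft. Considering the limiting provisions: (f) would limit (b) — a current Schedule C Certificate is held — but (g) sets (f) aside: (g) operates against (f): a current Class E Notice is held. (h) would limit (g) — assessed value is $205,500, less than the $228,500 limit — but (i) sets (h) aside: (i) operates — the coverage ratio is 28%, less than the 31% limit. (j), which would lift (i), does not operate here — the qualifying period is 60 days, not less than 60 days. (b) remains available.
Exception (c) fails — the registered capacity is 3,880 units, not below 3,780 units.
Exception (d) does not apply: there is no General Notice in force.

No — exception (b) applies; the Caltrix Transit Authority is not required to disclose the memorandum.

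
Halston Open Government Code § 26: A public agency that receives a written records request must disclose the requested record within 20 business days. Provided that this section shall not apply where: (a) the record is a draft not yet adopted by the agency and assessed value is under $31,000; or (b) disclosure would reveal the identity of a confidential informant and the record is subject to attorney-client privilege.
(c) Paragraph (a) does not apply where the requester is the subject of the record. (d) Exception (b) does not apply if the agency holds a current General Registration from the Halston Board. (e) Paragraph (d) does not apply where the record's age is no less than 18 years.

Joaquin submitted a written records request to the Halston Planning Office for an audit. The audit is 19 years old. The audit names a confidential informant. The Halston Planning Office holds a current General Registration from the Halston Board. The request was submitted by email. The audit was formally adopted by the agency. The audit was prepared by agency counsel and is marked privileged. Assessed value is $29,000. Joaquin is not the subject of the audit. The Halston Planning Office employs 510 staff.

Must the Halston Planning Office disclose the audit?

Exception (a) does not apply: the audit has been formally adopted.
Exception (b)'s conditions are all satisfied: the audit names a confidential informant; the audit is privileged. Applying paragraphs (d)–(e): (d) would limit (b) — a current General Registration is held — but (e) sets (d) aside: (e) operates — the record's age is 19 years, meeting the 18 years threshold. So (b) applies.

No — exception (b) applies; the Halston Planning Office is not required to disclose the audit.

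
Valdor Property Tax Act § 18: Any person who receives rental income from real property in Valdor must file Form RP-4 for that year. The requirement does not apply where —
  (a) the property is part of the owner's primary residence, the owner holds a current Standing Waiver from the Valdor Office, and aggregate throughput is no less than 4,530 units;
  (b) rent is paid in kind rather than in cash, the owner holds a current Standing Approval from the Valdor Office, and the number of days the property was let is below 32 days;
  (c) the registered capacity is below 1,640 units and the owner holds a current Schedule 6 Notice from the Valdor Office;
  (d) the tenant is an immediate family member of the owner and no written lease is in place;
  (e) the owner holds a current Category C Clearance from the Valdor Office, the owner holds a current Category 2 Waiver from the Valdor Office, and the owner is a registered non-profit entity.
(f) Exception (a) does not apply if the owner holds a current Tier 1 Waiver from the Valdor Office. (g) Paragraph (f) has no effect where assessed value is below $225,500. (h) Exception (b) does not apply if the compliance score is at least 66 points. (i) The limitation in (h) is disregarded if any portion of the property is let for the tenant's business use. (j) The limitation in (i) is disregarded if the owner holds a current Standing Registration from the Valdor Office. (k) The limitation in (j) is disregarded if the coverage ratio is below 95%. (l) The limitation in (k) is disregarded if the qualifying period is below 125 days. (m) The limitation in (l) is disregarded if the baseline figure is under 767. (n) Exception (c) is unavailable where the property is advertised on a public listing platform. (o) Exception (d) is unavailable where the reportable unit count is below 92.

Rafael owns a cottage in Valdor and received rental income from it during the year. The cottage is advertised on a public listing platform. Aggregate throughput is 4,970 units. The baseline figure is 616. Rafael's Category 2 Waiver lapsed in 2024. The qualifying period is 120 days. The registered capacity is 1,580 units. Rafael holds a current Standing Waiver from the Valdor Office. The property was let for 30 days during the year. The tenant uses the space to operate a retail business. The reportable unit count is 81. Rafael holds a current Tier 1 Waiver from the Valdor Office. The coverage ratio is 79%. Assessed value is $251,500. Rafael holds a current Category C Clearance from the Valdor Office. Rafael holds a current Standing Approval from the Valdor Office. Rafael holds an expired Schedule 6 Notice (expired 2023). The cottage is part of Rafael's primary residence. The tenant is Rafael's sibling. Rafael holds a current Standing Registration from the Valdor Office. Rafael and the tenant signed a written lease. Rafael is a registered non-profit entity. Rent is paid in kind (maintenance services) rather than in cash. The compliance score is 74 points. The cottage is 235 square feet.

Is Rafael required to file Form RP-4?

Exception (a)'s conditions are all satisfied: the cottage is part of the primary residence; a current Standing Waiver is held; aggregate throughput is 4,970 units, meeting the 4,530 units threshold. Turning to paragraphs (f)–(g): (f) operates against (a): a current Tier 1 Waiver is held. (g), which would lift (f), is not engaged — assessed value is $251,500, not below $225,500. So (a) is unavailable.
Exception (b) is satisfied on its face — rent is paid in kind; a current Standing Approval is held; the number of days the property was let is 30 days, below the 32 days limit. Applying paragraphs (h)–(m): (h) would limit (b) — the compliance score is 74 points, meeting the 66 points threshold — but (i) sets (h) aside: (i) operates against (h): the space is let for business use. (j) would limit (i) — a current Standing Registration is held — but (k) sets (j) aside: (k) operates against (j): the coverage ratio is 79%, below the 95% limit. (l) would limit (k) — the qualifying period is 120 days, below the 125 days limit — but (m) sets (l) aside: (m) operates against (l): the baseline figure is 616, under the 767 limit. (b) remains available.
Exception (c) does not apply: no current Schedule 6 Notice is held.
Exception (d) requires that no written lease is in place; but a written lease is in place, so (d) is unavailable.
Exception (e) fails — there is no Category 2 Waiver in force.

No — exception (b) applies; Rafael is not required to file Form RP-4.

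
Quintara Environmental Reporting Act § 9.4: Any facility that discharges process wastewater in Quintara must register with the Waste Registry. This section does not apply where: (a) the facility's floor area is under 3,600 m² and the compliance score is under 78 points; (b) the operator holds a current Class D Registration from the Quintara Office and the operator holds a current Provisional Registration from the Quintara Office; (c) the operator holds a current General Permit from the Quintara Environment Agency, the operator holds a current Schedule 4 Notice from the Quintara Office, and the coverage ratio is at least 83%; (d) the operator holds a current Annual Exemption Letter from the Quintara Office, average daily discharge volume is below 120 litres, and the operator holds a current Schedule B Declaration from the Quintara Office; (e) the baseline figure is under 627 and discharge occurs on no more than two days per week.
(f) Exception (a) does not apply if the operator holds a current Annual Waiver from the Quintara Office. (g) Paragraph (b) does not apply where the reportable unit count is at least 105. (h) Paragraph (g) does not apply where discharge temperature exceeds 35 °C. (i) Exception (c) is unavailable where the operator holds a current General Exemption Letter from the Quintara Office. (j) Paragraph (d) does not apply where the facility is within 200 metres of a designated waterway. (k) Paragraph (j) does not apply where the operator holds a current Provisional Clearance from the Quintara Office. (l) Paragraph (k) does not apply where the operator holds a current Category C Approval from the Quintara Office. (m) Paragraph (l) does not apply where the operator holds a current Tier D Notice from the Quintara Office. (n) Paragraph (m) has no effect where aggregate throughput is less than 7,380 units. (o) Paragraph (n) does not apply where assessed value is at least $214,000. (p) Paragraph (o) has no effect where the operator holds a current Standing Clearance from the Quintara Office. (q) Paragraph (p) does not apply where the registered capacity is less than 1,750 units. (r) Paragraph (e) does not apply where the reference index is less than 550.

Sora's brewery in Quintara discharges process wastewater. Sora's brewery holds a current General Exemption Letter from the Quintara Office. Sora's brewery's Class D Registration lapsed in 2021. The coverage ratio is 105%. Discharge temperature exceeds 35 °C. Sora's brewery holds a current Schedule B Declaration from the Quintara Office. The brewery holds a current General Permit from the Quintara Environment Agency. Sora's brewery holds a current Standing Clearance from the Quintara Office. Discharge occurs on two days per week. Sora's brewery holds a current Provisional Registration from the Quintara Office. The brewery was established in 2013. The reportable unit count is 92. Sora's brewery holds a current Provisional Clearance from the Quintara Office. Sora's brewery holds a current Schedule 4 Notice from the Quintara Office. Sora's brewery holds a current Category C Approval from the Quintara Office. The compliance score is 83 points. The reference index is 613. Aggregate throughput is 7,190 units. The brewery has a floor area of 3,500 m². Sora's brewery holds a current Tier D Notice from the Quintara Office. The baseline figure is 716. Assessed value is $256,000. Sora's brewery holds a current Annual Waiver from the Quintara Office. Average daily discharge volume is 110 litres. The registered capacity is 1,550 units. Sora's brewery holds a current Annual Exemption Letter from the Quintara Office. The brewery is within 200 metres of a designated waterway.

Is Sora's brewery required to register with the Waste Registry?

Exception (a) requires that the compliance score is under 78 points; but the compliance score is 83 points, not under 78 points, so (a) is unavailable.
Exception (b) fails — there is no Class D Registration in force.
Exception (c)'s conditions are all satisfied: a current General Permit is held; a current Schedule 4 Notice is held; the coverage ratio is 105%, meeting the 83% threshold. But: (i) is engaged — a current General Exemption Letter is held. So (c) is unavailable.
All of (d)'s requirements are met (a current Annual Exemption Letter is held; average daily discharge volume is 110 litres, below the 120 litres limit; a current Schedule B Declaration is held). Applying paragraphs (j)–(q): (j) would limit (d) — the brewery is within 200 m of a designated waterway — but (k) sets (j) aside: (k) operates against (j): a current Provisional Clearance is held. (l) would limit (k) — a current Category C Approval is held — but (m) sets (l) aside: (m) is triggered — a current Tier D Notice is held. (n) applies (aggregate throughput is 7,190 units, less than the 7,380 units limit), but is displaced by (o): (o) operates — assessed value is $256,000, meeting the $214,000 threshold. (p) would limit (o) — a current Standing Clearance is held — but (q) sets (p) aside: (q) operates against (p): the registered capacity is 1,550 units, less than the 1,750 units limit. (d) remains available.
Exception (e) fails — the baseline figure is 716, not under 627.

No — exception (d) applies; Sora's brewery is not required to register with the Waste Registry.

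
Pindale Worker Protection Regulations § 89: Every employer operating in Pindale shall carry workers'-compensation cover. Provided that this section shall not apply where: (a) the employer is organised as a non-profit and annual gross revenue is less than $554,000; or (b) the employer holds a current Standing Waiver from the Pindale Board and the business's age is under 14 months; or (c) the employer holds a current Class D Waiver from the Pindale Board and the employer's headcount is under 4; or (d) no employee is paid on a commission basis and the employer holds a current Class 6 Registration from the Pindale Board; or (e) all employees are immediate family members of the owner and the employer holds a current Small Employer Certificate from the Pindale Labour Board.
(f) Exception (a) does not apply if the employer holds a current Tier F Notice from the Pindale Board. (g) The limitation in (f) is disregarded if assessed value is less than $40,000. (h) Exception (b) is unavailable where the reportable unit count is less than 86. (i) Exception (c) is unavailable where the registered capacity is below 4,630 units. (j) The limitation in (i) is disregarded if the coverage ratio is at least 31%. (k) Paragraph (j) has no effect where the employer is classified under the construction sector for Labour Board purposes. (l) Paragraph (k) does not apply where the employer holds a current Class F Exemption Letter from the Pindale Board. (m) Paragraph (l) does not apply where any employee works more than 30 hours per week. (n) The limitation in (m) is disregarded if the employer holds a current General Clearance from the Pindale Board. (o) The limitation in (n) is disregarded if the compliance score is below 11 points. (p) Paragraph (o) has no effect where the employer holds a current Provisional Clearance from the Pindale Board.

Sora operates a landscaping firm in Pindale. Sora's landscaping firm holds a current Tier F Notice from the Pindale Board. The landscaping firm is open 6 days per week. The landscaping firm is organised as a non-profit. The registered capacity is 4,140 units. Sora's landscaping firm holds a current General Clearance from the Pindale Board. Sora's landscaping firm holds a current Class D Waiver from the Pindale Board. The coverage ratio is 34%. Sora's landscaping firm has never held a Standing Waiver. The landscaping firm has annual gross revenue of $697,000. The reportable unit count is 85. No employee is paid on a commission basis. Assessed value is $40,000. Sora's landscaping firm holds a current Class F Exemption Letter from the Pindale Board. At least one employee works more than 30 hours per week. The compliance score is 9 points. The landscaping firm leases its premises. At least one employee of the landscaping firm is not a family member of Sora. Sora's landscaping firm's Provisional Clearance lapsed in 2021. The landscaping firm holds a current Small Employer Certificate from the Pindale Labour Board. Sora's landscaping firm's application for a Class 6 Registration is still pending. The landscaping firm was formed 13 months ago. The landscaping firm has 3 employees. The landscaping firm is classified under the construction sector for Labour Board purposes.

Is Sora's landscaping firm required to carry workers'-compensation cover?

Yes — Sora's landscaping firm must carry workers'-compensation cover.

Exception (a) does not apply: annual gross revenue is $697,000, not less than $554,000.
Exception (b) fails — the Standing Waiver is not current.
Exception (c)'s conditions are all satisfied: a current Class D Waiver is held; the employer's headcount is 3, under the 4 limit. However, paragraphs (i)–(p) must be considered: (i) is engaged — the registered capacity is 4,140 units, below the 4,630 units limit. (j) is triggered (the coverage ratio is 34%, meeting the 31% threshold), but is displaced by (k): (k) operates — the landscaping firm is classified under the construction sector. (l) is triggered (a current Class F Exemption Letter is held), but yields to (m): (m) is triggered — at least one employee exceeds 30 hours/week. (n) would limit (m) — a current General Clearance is held — but (o) sets (n) aside: (o) operates against (n): the compliance score is 9 points, below the 11 points limit. (p) is not engaged (there is no Provisional Clearance in force), so (o) stands. Exception (c) does not apply.
Exception (d) does not apply: the Class 6 Registration is not current.
Exception (e) does not apply: at least one employee is not a family member.
Every exception is unavailable, so the rule governs.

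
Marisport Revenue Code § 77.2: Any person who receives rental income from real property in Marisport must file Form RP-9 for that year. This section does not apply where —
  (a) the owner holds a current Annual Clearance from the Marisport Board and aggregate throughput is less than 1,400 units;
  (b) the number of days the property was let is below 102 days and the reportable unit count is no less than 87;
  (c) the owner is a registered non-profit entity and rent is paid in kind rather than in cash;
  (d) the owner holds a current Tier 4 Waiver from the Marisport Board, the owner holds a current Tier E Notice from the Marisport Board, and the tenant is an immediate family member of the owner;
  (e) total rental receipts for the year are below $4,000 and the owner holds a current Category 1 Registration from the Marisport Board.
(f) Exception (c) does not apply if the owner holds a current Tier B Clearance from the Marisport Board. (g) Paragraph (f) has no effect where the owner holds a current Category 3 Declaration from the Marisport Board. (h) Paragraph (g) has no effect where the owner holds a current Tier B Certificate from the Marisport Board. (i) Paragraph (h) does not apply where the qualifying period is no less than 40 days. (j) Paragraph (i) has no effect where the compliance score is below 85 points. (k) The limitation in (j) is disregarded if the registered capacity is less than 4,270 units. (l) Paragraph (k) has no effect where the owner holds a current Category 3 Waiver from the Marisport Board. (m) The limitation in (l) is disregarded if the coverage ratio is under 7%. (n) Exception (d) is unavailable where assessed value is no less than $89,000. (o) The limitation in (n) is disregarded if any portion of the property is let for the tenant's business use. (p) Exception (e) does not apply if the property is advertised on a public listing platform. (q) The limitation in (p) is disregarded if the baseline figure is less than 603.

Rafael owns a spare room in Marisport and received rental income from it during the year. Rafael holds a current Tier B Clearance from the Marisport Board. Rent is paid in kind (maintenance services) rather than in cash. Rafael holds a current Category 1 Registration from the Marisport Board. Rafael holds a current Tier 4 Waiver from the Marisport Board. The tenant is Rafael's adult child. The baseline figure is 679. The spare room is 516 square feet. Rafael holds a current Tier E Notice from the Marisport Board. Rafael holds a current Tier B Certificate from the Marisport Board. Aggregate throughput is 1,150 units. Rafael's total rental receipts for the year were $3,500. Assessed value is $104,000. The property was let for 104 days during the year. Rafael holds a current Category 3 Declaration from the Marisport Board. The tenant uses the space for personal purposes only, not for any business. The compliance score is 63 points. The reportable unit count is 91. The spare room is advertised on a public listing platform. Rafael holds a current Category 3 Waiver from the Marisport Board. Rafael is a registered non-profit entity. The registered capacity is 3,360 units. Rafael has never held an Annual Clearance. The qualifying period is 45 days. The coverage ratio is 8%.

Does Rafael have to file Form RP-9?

Exception (a) fails — no current Annual Clearance is held.
Exception (b) requires that the number of days the property was let is below 102 days; but the number of days the property was let is 104 days, not below 102 days, so (b) is unavailable.
Exception (c) is satisfied on its face — Rafael is a registered non-profit; rent is paid in kind. However, paragraphs (f)–(m) must be considered: (f) operates against (c): a current Tier B Clearance is held. (g) would limit (f) — a current Category 3 Declaration is held — but (h) sets (g) aside: (h) is triggered — a current Tier B Certificate is held. (i) applies (the qualifying period is 45 days, meeting the 40 days threshold), but yields to (j): (j) operates against (i): the compliance score is 63 points, below the 85 points limit. (k) is engaged (the registered capacity is 3,360 units, less than the 4,270 units limit), but yields to (l): (l) operates against (k): a current Category 3 Waiver is held. (m), which would lift (l), is not triggered — the coverage ratio is 8%, not under 7%. (c) is therefore removed.
Exception (d) is satisfied on its face — a current Tier 4 Waiver is held; a current Tier E Notice is held; the tenant is an immediate family member. But: (n) applies — assessed value is $104,000, meeting the $89,000 threshold. (o), which would lift (n), does not operate here — the space is used for personal purposes only. So (d) is unavailable.
Exception (e) is satisfied on its face — total rental receipts for the year are $3,500, below the $4,000 limit; a current Category 1 Registration is held. But: (p) operates — the property is publicly advertised. (q), which would lift (p), is inapplicable — the baseline figure is 679, not less than 603. So (e) is unavailable.
No exception applies. The general rule governs.

Yes — Rafael must file Form RP-9.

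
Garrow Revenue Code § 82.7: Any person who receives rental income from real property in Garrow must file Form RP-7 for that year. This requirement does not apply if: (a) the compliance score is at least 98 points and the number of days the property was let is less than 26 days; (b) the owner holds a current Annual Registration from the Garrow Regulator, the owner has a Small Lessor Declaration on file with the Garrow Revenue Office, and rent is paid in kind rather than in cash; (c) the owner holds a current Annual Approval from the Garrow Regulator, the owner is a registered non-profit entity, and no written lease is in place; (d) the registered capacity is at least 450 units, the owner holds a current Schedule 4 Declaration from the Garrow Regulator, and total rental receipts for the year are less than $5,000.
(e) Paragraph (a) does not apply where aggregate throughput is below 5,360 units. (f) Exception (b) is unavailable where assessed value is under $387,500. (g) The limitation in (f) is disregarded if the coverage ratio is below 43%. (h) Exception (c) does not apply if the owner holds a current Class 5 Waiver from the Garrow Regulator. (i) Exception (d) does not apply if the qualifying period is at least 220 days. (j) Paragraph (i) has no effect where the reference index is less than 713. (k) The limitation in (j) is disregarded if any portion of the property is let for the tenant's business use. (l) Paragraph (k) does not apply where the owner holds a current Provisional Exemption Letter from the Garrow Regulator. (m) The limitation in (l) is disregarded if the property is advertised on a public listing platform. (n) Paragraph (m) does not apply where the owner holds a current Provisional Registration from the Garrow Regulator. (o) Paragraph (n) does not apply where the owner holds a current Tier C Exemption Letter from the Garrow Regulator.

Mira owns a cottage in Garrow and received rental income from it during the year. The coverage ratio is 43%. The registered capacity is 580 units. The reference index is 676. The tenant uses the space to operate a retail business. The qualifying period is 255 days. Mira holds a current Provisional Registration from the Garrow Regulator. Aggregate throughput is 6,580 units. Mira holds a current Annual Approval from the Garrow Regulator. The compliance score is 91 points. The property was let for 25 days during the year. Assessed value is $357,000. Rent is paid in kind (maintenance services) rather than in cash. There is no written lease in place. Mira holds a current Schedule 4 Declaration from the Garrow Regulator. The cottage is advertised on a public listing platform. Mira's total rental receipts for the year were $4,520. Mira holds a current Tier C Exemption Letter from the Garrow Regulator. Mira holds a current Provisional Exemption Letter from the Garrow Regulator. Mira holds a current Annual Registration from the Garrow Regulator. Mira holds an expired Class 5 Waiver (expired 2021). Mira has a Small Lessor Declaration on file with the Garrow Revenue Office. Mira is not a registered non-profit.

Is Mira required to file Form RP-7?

Yes — Mira must file Form RP-7.

Exception (a) does not apply: the compliance score is 91 points, short of 98 points.
Exception (b)'s conditions are all satisfied: a current Annual Registration is held; a Small Lessor Declaration is on file; rent is paid in kind. However, paragraphs (f)–(g) must be considered: (f) operates against (b): assessed value is $357,000, under the $387,500 limit. (g) is not triggered (the coverage ratio is 43%, not below 43%), so (f) stands. (b) is therefore removed.
Exception (c) does not apply: Mira is not a registered non-profit.
Exception (d)'s conditions are all satisfied: the registered capacity is 580 units, meeting the 450 units threshold; a current Schedule 4 Declaration is held; total rental receipts for the year are $4,520, less than the $5,000 limit. But: (i) is engaged — the qualifying period is 255 days, meeting the 220 days threshold. (j) would limit (i) — the reference index is 676, less than the 713 limit — but (k) sets (j) aside: (k) operates against (j): the space is let for business use. (l) applies (a current Provisional Exemption Letter is held), but is set aside by (m): (m) applies — the property is publicly advertised. (n) operates (a current Provisional Registration is held), but yields to (o): (o) applies — a current Tier C Exemption Letter is held. Exception (d) does not apply.
No exception displaces § 82.7.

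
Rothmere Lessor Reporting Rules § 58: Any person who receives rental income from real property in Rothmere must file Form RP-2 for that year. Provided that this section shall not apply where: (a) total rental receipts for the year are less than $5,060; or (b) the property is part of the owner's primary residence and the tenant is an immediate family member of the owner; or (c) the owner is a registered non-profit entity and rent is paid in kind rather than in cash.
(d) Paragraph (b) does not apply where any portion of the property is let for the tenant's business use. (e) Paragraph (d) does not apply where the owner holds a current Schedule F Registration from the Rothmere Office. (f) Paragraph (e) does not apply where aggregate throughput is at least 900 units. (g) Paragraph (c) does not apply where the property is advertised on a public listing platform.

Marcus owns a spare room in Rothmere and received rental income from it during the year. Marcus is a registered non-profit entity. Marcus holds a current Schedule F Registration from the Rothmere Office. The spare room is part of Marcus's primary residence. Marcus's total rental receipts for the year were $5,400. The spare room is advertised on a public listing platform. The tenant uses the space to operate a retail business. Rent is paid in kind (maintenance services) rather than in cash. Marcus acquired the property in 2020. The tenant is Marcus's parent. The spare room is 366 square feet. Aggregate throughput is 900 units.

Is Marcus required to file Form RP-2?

Yes — Marcus must file Form RP-2.

Exception (a) fails — total rental receipts for the year are $5,400, not less than $5,060.
All of (b)'s requirements are met (the spare room is part of the primary residence; the tenant is an immediate family member). But applying paragraphs (d)–(f): (d) operates against (b): the space is let for business use. (e) would limit (d) — a current Schedule F Registration is held — but (f) sets (e) aside: (f) is engaged — aggregate throughput is 900 units, meeting the 900 units threshold. (b) is therefore removed.
Exception (c) is satisfied on its face — Marcus is a registered non-profit; rent is paid in kind. However, paragraph (g) must be considered: (g) operates against (c): the property is publicly advertised. So (c) is unavailable.
No exception applies. The general rule governs.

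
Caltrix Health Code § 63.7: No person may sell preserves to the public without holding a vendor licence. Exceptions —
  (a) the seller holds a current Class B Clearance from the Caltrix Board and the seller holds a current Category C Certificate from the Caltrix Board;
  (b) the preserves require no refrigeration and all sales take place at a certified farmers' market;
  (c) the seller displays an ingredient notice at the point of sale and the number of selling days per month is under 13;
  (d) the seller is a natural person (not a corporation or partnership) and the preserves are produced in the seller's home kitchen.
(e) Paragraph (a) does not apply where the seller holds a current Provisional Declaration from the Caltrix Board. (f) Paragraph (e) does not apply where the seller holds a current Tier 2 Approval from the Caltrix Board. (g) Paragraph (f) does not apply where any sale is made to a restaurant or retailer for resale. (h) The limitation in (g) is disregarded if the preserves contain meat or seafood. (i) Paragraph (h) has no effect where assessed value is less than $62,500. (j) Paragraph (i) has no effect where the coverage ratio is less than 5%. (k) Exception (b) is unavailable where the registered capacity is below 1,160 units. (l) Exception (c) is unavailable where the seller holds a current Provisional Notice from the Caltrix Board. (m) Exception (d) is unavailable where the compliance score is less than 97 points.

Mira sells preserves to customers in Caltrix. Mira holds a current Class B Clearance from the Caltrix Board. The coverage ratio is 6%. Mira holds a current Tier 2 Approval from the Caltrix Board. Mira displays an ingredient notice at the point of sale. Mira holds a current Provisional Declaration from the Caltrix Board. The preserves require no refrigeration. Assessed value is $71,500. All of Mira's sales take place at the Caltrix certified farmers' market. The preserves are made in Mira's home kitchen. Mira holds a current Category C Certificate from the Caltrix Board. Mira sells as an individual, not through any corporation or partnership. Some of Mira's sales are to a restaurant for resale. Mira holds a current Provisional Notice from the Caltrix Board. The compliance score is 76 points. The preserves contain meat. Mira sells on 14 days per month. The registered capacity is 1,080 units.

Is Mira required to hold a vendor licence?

All of (a)'s requirements are met (a current Class B Clearance is held; a current Category C Certificate is held). Under paragraphs (e)–(j): (e) is triggered (a current Provisional Declaration is held), but is set aside by (f): (f) is triggered — a current Tier 2 Approval is held. (g) would limit (f) — some sales are to a restaurant for resale — but (h) sets (g) aside: (h) operates against (g): the preserves contain meat. (i), which would lift (h), is not engaged — assessed value is $71,500, not less than $62,500. Exception (a) stands.
Exception (b): the preserves are shelf-stable; all sales are at a certified farmers' market — every condition holds. But: (k) operates against (b): the registered capacity is 1,080 units, below the 1,160 units limit. So (b) is unavailable.
Exception (c) requires that the number of selling days per month is under 13; but the number of selling days per month is 14, not under 13, so (c) is unavailable.
Exception (d) is satisfied on its face — the seller is a natural person; the preserves are home-kitchen produced. Turning to paragraph (m): (m) is engaged — the compliance score is 76 points, less than the 97 points limit. So (d) is unavailable.

No — exception (a) applies; Mira is not required to hold a vendor licence.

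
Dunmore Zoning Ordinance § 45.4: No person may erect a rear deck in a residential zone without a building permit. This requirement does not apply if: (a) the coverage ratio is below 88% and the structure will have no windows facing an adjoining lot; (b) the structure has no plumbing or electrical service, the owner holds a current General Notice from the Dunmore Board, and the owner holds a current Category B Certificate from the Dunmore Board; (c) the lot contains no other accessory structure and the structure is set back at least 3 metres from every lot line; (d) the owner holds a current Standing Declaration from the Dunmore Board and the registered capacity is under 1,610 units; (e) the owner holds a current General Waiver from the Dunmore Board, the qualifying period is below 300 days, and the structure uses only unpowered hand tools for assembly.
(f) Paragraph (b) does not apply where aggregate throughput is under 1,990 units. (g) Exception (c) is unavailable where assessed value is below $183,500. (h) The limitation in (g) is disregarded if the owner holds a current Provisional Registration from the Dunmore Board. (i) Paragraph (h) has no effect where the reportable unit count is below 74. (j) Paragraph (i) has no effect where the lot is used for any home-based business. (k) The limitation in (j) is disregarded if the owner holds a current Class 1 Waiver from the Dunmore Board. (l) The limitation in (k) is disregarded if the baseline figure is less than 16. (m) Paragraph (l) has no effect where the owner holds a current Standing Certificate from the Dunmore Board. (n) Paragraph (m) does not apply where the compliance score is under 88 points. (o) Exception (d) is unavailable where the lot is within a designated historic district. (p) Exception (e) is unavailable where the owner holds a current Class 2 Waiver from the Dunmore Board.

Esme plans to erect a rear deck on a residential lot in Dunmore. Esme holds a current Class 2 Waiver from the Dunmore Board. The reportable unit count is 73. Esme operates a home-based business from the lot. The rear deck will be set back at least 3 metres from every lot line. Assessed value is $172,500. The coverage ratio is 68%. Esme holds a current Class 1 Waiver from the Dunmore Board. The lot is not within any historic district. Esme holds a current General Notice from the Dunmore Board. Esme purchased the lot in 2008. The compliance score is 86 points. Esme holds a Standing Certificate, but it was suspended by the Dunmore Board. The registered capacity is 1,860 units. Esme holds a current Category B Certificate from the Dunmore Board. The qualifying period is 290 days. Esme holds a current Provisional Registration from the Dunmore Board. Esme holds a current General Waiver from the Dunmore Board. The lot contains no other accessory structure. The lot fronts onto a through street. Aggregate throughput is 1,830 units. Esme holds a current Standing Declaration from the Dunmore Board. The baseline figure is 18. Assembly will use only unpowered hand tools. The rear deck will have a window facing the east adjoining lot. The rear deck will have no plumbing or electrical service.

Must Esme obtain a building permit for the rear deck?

Yes — Esme must obtain a building permit.

Exception (a) does not apply: a window faces an adjoining lot.
Exception (b)'s conditions are all satisfied: there is no plumbing or electrical service; a current General Notice is held; a current Category B Certificate is held. But: (f) operates against (b): aggregate throughput is 1,830 units, under the 1,990 units limit. So (b) is unavailable.
Exception (c)'s conditions are all satisfied: the lot has no other accessory structure; the setback is at least 3 m on every side. But applying paragraphs (g)–(n): (g) operates against (c): assessed value is $172,500, below the $183,500 limit. (h) is triggered (a current Provisional Registration is held), but is overridden by (i): (i) operates against (h): the reportable unit count is 73, below the 74 limit. (j) would limit (i) — a home-based business operates on the lot — but (k) sets (j) aside: (k) operates against (j): a current Class 1 Waiver is held. (l), which would lift (k), is inapplicable — the baseline figure is 18, not less than 16. So (c) is unavailable.
Exception (d) requires that the registered capacity is under 1,610 units; but the registered capacity is 1,860 units, not under 1,610 units, so (d) is unavailable.
Exception (e): a current General Waiver is held; the qualifying period is 290 days, below the 300 days limit; assembly uses only hand tools — every condition holds. But: (p) operates — a current Class 2 Waiver is held. So (e) is unavailable.
No exception is made out. Esme falls within the general rule.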